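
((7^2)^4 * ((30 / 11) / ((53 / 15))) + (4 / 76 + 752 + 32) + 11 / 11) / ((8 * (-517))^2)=24648872289 / 94744328096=0.26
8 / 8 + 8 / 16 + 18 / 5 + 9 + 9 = 231 / 10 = 23.10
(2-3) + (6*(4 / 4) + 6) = 11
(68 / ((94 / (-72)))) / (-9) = 272 / 47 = 5.79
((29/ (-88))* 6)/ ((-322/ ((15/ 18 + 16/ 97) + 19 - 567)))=-9232295/ 2748592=-3.36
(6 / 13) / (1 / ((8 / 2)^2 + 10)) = 12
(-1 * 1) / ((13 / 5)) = -5 / 13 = -0.38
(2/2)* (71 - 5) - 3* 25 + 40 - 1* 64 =-33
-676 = -676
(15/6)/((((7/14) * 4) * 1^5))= 5/4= 1.25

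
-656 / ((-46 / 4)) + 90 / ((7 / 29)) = 69214 / 161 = 429.90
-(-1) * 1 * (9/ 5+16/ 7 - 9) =-172/ 35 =-4.91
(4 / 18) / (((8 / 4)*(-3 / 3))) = -1 / 9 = -0.11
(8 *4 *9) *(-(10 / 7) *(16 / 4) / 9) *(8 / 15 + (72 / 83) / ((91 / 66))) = -33716224 / 158613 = -212.57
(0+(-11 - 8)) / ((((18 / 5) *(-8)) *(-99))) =-95 / 14256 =-0.01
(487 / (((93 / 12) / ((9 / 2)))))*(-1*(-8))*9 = 631152 / 31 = 20359.74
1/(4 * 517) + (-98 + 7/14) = -97.50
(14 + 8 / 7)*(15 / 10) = 159 / 7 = 22.71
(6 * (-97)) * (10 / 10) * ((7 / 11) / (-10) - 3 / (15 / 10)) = 66057 / 55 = 1201.04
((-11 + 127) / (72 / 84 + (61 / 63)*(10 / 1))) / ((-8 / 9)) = -16443 / 1328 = -12.38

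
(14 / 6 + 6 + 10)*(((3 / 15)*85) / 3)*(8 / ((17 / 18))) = 880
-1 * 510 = -510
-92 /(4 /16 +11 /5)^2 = -36800 /2401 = -15.33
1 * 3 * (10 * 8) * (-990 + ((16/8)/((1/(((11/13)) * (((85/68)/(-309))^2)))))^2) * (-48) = 1952386457481892300/171189890001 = 11404800.00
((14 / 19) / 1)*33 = 462 / 19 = 24.32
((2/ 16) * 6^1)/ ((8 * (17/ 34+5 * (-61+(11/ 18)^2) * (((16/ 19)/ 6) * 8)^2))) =-789507/ 3214098416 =-0.00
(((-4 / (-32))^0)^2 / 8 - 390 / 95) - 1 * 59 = -9573 / 152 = -62.98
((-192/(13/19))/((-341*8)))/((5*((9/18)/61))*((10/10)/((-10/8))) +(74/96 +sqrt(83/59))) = -170232584832/1933004919989 +3909371904*sqrt(4897)/1933004919989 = 0.05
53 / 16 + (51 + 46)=1605 / 16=100.31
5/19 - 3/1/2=-1.24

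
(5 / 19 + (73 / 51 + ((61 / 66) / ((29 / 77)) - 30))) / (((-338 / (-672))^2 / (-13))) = 27337822848 / 20579299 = 1328.41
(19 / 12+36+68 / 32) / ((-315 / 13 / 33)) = -136279 / 2520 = -54.08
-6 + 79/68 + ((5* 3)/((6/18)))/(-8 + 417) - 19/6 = -658717/83436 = -7.89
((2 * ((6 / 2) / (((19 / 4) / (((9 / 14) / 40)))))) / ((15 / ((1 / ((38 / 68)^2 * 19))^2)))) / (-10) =-3006756 / 782137771625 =-0.00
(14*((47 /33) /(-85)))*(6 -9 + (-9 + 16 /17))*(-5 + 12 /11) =-5319272 /524535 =-10.14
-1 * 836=-836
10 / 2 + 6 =11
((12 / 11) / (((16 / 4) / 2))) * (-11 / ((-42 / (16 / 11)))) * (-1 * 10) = -2.08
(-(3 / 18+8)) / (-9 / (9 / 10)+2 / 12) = 49 / 59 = 0.83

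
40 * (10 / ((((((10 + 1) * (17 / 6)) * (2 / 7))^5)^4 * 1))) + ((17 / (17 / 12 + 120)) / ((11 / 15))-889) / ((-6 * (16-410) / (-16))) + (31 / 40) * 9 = 1223402346521774679359917555786484035586686397966297753 / 94175764565905260305096613555894134098589361201627480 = 12.99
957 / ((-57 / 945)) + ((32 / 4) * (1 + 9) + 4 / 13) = -3899079 / 247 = -15785.74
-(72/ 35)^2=-5184/ 1225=-4.23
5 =5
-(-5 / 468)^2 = -25 / 219024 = -0.00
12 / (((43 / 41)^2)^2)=9.92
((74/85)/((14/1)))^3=50653/210644875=0.00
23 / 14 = 1.64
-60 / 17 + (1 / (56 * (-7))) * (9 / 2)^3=-200553 / 53312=-3.76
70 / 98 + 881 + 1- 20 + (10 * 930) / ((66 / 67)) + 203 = 809010 / 77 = 10506.62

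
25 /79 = 0.32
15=15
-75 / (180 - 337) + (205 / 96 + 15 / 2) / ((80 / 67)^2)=27919801 / 3858432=7.24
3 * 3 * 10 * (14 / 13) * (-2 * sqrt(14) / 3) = -241.77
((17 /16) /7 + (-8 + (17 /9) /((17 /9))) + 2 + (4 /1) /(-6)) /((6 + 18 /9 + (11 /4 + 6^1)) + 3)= -1853 /6636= -0.28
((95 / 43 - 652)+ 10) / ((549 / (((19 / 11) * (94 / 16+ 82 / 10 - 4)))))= -313937 / 15480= -20.28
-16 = -16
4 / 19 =0.21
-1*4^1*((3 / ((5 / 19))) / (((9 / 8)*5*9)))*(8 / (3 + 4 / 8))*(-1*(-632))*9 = -6148096 / 525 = -11710.66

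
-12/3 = -4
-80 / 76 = -20 / 19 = -1.05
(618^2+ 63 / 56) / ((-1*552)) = -1018467 / 1472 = -691.89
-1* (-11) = 11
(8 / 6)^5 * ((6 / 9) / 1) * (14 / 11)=28672 / 8019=3.58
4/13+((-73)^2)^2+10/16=2953417161/104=28398241.93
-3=-3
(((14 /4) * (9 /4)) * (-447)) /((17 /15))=-3105.99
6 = 6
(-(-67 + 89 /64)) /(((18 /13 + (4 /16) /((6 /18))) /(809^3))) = 28902458866723 /1776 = 16273907019.55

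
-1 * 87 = -87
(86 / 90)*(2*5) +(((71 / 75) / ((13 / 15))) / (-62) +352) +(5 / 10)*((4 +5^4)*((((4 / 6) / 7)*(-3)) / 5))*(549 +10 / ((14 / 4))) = -16983428989 / 1777230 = -9556.12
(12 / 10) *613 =3678 / 5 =735.60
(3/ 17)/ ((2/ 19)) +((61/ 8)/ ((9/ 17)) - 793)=-950951/ 1224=-776.92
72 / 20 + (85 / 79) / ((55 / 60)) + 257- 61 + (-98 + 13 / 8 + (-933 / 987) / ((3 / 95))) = 2554741087 / 34308120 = 74.46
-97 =-97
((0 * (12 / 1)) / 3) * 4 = 0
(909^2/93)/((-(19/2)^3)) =-2203416/212629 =-10.36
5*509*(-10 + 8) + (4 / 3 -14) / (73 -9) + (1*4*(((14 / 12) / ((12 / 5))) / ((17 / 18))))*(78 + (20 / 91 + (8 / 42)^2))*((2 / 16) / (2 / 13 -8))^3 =-1481032796796877 / 290957764608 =-5090.20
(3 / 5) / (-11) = -3 / 55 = -0.05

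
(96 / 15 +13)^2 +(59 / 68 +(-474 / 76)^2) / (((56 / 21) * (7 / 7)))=480247489 / 1227400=391.27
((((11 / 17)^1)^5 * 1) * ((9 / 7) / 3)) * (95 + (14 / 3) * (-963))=-2125390047 / 9938999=-213.84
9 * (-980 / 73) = -8820 / 73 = -120.82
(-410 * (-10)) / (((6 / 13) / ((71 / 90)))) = 189215 / 27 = 7007.96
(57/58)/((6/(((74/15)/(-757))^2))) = 26011/3739144725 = 0.00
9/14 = 0.64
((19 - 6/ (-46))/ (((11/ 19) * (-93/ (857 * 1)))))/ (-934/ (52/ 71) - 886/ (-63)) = 0.24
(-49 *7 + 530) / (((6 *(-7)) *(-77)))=17 / 294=0.06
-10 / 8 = -5 / 4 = -1.25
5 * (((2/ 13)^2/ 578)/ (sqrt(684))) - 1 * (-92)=92.00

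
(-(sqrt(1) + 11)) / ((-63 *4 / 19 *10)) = 0.09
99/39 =33/13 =2.54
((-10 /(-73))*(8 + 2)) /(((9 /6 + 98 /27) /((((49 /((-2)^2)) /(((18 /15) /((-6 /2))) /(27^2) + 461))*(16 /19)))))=551124000 /92226585751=0.01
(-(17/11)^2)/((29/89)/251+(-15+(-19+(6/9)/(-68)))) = 0.07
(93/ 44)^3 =804357/ 85184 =9.44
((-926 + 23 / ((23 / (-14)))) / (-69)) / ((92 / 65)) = 15275 / 1587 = 9.63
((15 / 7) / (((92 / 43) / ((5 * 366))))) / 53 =590175 / 17066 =34.58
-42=-42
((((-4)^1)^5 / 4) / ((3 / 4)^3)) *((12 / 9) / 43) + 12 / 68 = -1103663 / 59211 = -18.64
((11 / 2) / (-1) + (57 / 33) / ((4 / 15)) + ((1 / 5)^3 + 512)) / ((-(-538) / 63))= 177749397 / 2959000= 60.07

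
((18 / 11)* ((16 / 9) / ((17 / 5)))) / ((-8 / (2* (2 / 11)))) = -80 / 2057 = -0.04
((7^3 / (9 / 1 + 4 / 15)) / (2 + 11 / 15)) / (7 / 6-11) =-463050 / 336241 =-1.38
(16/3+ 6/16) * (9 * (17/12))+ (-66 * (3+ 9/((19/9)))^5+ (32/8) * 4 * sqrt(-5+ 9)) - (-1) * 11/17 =-1796817398037925/1346997856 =-1333942.29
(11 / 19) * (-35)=-385 / 19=-20.26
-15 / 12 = -5 / 4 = -1.25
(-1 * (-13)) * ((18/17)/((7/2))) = 468/119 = 3.93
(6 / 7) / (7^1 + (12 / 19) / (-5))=570 / 4571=0.12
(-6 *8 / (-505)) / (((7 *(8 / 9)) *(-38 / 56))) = -216 / 9595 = -0.02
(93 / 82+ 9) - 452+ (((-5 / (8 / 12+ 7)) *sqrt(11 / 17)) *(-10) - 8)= -444.62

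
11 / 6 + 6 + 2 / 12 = 8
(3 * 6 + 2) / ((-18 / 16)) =-17.78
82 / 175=0.47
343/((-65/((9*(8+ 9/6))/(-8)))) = 58653/1040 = 56.40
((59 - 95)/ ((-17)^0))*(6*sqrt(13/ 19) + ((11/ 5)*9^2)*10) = -64152 - 216*sqrt(247)/ 19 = -64330.67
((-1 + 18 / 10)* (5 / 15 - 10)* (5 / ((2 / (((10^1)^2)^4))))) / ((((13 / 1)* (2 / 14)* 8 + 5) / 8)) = -324800000000 / 417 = -778896882.49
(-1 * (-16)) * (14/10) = 112/5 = 22.40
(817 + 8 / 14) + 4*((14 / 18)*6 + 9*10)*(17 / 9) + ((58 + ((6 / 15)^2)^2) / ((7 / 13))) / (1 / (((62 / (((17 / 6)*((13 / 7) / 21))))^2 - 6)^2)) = 350170365196665759765133 / 867016884825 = 403879522216.39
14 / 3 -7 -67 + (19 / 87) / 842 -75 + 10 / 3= -141.00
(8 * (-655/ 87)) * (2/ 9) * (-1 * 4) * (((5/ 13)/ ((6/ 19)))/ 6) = 10.87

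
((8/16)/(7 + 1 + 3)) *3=3/22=0.14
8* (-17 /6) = -68 /3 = -22.67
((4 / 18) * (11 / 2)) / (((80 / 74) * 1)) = 407 / 360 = 1.13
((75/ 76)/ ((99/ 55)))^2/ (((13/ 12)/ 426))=1109375/ 9386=118.19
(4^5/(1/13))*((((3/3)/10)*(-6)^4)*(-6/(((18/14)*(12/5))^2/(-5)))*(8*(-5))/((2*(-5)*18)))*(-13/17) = -423987200/459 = -923719.39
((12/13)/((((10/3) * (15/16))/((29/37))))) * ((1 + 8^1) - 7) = 0.46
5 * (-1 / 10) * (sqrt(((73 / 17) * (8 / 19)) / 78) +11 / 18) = -11 / 36-sqrt(919581) / 12597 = -0.38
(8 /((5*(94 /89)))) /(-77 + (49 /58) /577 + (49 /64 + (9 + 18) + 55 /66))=-1143734016 /36541340275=-0.03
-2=-2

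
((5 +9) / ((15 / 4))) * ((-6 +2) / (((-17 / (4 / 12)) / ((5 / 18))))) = 112 / 1377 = 0.08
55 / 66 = 5 / 6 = 0.83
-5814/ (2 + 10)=-969/ 2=-484.50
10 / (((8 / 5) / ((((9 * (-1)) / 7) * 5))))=-1125 / 28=-40.18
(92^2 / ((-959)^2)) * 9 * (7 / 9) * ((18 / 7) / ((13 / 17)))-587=-7015495727 / 11955853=-586.78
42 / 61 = 0.69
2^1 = 2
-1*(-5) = 5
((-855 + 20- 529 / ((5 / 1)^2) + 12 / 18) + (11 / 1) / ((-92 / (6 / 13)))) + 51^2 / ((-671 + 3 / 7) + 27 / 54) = -120531603877 / 140245950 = -859.43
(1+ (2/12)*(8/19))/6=61/342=0.18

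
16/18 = 8/9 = 0.89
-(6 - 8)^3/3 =8/3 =2.67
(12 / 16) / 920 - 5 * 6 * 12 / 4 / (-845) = 0.11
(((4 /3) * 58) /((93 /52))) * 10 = 120640 /279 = 432.40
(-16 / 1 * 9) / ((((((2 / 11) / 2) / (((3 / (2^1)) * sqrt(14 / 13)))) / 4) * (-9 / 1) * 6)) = 176 * sqrt(182) / 13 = 182.64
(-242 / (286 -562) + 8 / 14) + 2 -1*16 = -12125 / 966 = -12.55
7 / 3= 2.33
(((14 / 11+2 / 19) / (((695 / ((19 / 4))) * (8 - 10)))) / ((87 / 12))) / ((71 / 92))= -13248 / 15741055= -0.00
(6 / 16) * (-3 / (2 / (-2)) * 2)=9 / 4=2.25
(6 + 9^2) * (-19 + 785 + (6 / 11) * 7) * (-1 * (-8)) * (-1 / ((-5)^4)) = -5893728 / 6875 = -857.27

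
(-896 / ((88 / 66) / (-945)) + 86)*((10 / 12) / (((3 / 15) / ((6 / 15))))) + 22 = 3175696 / 3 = 1058565.33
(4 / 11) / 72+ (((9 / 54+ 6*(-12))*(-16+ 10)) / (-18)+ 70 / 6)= -12.27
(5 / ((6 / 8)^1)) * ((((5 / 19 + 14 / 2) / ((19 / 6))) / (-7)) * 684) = -198720 / 133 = -1494.14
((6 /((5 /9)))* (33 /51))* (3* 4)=7128 /85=83.86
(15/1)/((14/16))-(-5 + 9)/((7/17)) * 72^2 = -352392/7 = -50341.71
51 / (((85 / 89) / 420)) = 22428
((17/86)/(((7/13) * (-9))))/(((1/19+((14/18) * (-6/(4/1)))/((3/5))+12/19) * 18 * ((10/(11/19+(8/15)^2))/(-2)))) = -815711/2627052750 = -0.00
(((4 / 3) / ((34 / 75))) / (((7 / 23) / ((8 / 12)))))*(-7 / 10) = -230 / 51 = -4.51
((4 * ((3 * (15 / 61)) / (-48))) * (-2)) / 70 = 3 / 1708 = 0.00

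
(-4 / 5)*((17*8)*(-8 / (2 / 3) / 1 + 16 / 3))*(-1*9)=-6528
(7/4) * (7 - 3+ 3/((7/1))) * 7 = 217/4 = 54.25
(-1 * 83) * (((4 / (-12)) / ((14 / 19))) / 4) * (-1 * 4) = -37.55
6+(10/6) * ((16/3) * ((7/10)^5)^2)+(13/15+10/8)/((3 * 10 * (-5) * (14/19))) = 5452946027/875000000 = 6.23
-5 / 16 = -0.31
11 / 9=1.22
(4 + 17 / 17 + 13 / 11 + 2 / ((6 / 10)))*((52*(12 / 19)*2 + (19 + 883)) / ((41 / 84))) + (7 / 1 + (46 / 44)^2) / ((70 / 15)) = 99585376621 / 5278504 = 18866.21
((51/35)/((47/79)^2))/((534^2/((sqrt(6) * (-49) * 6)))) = -742679 * sqrt(6)/174974890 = -0.01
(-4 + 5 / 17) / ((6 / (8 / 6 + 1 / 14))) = -59 / 68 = -0.87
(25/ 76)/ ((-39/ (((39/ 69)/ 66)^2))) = -325/ 525385872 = -0.00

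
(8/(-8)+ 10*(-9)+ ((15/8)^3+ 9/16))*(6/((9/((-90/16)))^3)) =16098375/131072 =122.82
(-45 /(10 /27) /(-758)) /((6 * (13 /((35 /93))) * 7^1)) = 135 /1221896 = 0.00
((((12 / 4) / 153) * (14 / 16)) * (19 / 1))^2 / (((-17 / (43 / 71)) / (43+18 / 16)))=-268501331 / 1607376384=-0.17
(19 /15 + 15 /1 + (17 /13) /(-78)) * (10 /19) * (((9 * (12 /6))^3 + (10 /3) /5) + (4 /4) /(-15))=800884027 /16055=49883.78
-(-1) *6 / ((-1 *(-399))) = 2 / 133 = 0.02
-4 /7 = -0.57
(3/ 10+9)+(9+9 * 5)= 633/ 10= 63.30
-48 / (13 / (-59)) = 2832 / 13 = 217.85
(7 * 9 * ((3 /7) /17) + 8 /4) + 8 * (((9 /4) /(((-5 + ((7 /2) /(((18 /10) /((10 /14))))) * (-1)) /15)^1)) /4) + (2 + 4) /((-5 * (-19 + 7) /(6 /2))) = -6.68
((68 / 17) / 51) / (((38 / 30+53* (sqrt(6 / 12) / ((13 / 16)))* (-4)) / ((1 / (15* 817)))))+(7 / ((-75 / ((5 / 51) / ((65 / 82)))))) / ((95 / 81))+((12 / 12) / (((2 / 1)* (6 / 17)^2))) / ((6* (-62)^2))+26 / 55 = 14535007686769624840013 / 31389107842464382296000 - 440960* sqrt(2) / 17976896466799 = 0.46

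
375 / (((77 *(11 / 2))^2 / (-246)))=-369000 / 717409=-0.51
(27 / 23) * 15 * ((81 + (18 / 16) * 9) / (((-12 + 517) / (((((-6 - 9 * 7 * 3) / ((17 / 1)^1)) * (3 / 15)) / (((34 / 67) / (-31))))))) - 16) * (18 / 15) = 5270491881 / 26853880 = 196.27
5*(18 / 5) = 18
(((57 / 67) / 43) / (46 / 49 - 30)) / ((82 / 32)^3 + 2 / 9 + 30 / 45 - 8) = -6435072 / 91831601305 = -0.00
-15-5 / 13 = -200 / 13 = -15.38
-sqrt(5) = -2.24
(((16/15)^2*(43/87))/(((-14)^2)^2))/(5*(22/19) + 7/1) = 0.00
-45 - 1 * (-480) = 435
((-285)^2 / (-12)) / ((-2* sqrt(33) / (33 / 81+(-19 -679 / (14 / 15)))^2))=14649411777025* sqrt(33) / 256608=327949493.73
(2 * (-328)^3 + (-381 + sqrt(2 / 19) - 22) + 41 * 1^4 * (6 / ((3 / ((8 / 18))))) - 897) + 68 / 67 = -42557549024 / 603 + sqrt(38) / 19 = -70576366.22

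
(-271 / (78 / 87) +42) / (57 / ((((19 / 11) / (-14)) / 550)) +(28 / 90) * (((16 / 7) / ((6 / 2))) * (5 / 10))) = 913545 / 891890584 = 0.00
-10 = -10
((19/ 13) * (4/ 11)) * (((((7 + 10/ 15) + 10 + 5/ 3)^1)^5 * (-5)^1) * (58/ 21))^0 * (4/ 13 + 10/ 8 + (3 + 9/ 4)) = 6726/ 1859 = 3.62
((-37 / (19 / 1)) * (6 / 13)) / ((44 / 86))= -4773 / 2717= -1.76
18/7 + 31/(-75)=1133/525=2.16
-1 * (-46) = 46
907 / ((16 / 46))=20861 / 8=2607.62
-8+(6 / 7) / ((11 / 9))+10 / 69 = -38008 / 5313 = -7.15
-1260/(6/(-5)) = 1050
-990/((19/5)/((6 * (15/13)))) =-445500/247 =-1803.64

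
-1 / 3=-0.33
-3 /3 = -1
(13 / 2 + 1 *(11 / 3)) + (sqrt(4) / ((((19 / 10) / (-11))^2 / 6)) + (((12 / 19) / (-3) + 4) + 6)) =914425 / 2166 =422.17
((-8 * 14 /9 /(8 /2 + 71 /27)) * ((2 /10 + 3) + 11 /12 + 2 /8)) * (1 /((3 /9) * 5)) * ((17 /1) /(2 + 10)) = -31178 /4475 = -6.97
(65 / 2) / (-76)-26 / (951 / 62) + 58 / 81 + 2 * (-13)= -106965485 / 3902904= -27.41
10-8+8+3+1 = 14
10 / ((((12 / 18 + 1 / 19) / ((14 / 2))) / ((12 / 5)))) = 9576 / 41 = 233.56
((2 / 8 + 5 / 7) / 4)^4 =0.00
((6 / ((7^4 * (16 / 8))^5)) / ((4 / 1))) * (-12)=-9 / 1276676260761792016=-0.00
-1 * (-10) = 10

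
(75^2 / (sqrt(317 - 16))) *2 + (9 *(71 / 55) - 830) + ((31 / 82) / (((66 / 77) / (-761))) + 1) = -31200887 / 27060 + 11250 *sqrt(301) / 301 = -504.59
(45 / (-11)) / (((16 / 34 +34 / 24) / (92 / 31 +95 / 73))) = -9.25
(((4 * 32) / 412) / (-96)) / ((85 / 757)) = -757 / 26265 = -0.03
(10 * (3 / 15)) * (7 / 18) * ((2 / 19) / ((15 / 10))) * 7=196 / 513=0.38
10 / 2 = 5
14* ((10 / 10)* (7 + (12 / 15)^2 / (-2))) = 2338 / 25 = 93.52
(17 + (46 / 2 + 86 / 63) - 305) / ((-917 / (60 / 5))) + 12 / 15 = 409208 / 96285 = 4.25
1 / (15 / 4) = 4 / 15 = 0.27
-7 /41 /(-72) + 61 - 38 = 67903 /2952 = 23.00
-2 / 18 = -1 / 9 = -0.11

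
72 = 72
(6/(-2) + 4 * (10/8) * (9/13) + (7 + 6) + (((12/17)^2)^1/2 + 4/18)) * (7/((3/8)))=26382328/101439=260.08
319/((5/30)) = 1914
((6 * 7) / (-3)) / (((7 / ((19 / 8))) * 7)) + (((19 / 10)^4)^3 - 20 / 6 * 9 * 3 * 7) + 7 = 11127454433463127 / 7000000000000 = 1589.64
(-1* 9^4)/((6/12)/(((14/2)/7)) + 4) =-1458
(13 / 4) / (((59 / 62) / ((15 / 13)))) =465 / 118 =3.94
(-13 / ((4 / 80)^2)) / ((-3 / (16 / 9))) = 83200 / 27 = 3081.48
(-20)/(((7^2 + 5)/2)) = -20/27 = -0.74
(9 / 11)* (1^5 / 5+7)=324 / 55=5.89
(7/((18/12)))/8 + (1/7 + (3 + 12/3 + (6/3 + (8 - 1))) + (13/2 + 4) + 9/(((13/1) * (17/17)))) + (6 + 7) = 40.92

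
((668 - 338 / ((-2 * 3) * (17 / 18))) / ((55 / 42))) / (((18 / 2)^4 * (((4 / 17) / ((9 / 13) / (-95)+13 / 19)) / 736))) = 25492096 / 142155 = 179.33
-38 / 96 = -19 / 48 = -0.40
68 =68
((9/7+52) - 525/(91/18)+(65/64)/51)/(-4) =15011749/1188096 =12.64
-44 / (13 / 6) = -264 / 13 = -20.31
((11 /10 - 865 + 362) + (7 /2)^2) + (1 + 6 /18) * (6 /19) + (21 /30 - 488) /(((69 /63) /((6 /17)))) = -646.26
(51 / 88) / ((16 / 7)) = 357 / 1408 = 0.25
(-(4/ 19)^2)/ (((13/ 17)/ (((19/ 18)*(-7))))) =952/ 2223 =0.43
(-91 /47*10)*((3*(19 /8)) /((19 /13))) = -17745 /188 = -94.39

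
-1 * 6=-6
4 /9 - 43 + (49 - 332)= -2930 /9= -325.56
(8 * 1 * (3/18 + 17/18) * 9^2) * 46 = 33120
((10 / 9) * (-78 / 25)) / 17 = -52 / 255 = -0.20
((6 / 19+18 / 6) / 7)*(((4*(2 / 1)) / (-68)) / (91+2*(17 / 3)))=-54 / 99161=-0.00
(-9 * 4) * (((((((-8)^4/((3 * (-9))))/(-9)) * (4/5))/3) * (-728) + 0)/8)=5963776/405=14725.37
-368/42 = -184/21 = -8.76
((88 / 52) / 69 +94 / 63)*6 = 57136 / 6279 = 9.10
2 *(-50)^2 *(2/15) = 666.67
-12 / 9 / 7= -4 / 21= -0.19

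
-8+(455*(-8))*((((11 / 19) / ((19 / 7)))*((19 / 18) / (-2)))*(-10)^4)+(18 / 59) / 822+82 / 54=16991247425564 / 4146579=4097654.34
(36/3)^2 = 144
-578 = -578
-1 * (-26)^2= -676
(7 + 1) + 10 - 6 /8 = 69 /4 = 17.25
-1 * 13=-13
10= 10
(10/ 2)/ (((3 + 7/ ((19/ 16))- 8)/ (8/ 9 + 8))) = 7600/ 153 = 49.67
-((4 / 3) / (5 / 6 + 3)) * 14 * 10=-1120 / 23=-48.70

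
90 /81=10 /9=1.11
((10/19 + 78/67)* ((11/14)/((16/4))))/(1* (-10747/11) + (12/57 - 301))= -2959/11386382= -0.00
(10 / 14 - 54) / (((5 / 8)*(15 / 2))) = -5968 / 525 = -11.37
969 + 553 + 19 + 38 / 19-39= 1504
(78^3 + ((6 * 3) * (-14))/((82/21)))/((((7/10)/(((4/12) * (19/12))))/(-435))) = -44663109525/287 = -155620590.68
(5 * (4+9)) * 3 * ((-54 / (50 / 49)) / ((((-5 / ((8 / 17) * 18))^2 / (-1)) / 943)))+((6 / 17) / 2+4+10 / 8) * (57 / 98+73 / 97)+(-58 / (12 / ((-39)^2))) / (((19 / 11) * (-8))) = 1457843522130993147 / 52197446000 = 27929403.33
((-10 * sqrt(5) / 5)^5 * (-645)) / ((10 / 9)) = 464400 * sqrt(5) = 1038429.97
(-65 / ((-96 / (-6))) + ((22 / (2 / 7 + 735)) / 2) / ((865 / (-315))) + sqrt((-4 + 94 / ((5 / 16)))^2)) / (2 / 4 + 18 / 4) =20852615509 / 356172400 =58.55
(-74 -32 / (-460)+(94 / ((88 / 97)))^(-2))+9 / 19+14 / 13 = -72.38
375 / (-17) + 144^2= 352137 / 17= 20713.94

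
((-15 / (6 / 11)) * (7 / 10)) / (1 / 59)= -4543 / 4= -1135.75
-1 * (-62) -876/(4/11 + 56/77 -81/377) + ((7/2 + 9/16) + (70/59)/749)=-114232007181/122320688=-933.87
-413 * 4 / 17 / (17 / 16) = -91.46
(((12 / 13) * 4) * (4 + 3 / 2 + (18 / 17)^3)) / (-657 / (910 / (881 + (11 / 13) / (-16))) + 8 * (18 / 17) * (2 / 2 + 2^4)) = -7653551360 / 152516533719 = -0.05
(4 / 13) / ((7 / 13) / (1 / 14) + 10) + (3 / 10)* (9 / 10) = 1639 / 5700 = 0.29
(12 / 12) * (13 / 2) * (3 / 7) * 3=117 / 14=8.36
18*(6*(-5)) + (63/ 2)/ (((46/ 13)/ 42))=-7641/ 46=-166.11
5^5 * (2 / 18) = 3125 / 9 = 347.22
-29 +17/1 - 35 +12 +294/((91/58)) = 1981/13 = 152.38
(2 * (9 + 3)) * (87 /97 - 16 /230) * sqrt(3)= 221496 * sqrt(3) /11155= 34.39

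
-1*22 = -22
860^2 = 739600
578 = 578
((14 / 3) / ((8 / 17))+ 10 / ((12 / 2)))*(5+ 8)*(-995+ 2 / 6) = -1348022 / 9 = -149780.22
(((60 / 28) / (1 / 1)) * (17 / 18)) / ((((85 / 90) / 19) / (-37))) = -10545 / 7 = -1506.43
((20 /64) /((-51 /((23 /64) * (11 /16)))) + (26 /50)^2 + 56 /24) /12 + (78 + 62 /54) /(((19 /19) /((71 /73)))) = 105948161932549 /1372446720000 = 77.20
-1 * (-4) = 4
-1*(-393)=393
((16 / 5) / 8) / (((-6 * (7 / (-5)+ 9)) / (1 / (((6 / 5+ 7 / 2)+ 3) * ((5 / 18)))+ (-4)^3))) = 2446 / 4389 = 0.56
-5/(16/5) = -25/16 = -1.56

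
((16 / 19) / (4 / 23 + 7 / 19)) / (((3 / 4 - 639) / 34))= -2176 / 26307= -0.08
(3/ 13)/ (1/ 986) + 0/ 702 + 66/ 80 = 118749/ 520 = 228.36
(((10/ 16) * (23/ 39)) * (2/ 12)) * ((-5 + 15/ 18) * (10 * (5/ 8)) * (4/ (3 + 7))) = -14375/ 22464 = -0.64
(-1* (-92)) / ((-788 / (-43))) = 989 / 197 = 5.02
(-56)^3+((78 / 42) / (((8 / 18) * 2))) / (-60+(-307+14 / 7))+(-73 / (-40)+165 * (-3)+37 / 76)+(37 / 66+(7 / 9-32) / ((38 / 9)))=-176115.53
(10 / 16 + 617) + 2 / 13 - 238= 39497 / 104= 379.78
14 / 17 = 0.82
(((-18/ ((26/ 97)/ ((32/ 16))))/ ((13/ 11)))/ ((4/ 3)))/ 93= -9603/ 10478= -0.92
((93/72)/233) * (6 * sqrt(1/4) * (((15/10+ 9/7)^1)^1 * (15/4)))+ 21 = 2210199/104384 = 21.17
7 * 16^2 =1792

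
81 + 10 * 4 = 121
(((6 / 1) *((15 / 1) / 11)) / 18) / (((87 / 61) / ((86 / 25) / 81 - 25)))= -3082879 / 387585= -7.95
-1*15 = -15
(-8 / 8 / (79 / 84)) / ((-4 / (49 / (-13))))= -1029 / 1027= -1.00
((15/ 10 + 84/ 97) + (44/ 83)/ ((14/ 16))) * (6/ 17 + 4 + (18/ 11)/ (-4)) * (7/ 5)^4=6778727179/ 150553700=45.03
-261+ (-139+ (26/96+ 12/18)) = -6385/16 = -399.06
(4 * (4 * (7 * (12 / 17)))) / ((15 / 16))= 7168 / 85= 84.33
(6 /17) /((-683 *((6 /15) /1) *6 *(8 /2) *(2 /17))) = -5 /10928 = -0.00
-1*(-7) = 7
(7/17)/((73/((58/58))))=7/1241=0.01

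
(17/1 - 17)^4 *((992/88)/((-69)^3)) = 0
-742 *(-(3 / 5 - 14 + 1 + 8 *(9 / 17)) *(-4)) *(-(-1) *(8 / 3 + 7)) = 59733968 / 255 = 234250.85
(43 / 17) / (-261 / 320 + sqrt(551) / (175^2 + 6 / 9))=-116153431855040 / 37454383868173- 404552806400 * sqrt(551) / 3258531396531051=-3.10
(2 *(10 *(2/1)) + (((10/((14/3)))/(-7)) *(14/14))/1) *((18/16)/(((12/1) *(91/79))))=460965/142688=3.23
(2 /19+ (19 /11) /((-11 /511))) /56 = -184229 /128744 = -1.43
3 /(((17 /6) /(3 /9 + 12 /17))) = 318 /289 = 1.10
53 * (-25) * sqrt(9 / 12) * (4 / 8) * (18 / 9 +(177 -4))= -231875 * sqrt(3) / 4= -100404.82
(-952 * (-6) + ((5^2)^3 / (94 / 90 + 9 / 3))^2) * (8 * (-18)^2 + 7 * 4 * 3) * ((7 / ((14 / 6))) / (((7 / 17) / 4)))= 1164412115821.87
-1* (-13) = 13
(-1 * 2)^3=-8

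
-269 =-269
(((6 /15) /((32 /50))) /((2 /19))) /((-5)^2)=19 /80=0.24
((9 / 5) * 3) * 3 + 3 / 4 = 339 / 20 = 16.95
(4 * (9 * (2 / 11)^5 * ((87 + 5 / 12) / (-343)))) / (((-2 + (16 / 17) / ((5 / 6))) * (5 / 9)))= 7703856 / 2043898241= 0.00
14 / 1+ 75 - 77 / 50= 4373 / 50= 87.46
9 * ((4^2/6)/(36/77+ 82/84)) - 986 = -646574/667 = -969.38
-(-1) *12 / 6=2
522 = 522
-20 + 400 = 380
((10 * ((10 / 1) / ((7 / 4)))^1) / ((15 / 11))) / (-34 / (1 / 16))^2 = 55 / 388416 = 0.00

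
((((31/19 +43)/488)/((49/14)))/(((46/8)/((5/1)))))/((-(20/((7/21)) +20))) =-0.00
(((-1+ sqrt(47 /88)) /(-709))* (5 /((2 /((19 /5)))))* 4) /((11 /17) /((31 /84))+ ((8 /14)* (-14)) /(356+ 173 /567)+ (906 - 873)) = 4045752650 /2621667458727 - 2022876325* sqrt(1034) /57676684091994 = 0.00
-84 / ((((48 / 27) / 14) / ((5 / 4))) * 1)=-6615 / 8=-826.88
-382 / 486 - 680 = -165431 / 243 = -680.79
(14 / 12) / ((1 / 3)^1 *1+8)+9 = 457 / 50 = 9.14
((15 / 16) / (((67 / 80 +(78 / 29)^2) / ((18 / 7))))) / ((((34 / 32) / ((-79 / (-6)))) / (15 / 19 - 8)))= -32767714800 / 1227874487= -26.69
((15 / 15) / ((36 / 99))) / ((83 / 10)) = 55 / 166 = 0.33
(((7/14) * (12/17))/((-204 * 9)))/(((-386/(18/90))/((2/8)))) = 0.00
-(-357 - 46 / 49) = 17539 / 49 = 357.94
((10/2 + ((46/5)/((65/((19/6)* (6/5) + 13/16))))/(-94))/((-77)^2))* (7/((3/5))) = 554683/56456400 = 0.01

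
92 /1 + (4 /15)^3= 310564 /3375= 92.02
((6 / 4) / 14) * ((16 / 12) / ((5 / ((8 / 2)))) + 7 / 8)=233 / 1120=0.21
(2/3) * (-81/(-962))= 27/481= 0.06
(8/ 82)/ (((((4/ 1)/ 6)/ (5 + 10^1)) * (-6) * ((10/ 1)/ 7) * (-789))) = 7/ 21566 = 0.00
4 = 4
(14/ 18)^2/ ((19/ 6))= 98/ 513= 0.19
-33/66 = -1/2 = -0.50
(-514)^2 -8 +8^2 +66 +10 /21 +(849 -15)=5568202 /21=265152.48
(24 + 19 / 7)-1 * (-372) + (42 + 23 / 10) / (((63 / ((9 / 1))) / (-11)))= 3291 / 10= 329.10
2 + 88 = 90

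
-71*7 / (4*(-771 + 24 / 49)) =0.16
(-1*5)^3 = -125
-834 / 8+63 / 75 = -10341 / 100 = -103.41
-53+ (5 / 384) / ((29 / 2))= -295099 / 5568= -53.00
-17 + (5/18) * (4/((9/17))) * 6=-119/27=-4.41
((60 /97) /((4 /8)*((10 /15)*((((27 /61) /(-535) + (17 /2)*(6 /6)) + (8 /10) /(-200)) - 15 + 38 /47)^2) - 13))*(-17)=4499501425697812500 /934516572143197727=4.81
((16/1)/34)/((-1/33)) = -264/17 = -15.53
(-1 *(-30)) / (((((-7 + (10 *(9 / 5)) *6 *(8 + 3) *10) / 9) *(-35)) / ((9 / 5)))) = -486 / 415555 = -0.00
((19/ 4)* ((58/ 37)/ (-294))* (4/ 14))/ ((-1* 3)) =551/ 228438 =0.00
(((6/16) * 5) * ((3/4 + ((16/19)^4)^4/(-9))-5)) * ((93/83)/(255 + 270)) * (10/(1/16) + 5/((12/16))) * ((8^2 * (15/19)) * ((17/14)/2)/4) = -2912025669234780263261654875/133732400103664742941283478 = -21.78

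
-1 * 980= -980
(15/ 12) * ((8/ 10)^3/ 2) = 8/ 25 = 0.32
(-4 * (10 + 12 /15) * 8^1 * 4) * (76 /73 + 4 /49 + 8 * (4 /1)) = -163786752 /3577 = -45788.86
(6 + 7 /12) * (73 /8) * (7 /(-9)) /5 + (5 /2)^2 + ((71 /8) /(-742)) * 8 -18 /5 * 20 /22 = -113943769 /17629920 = -6.46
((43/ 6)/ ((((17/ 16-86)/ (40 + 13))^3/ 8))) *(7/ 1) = -734199431168/ 7529733837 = -97.51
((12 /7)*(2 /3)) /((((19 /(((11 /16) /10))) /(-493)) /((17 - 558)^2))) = -1587209063 /2660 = -596695.14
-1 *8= -8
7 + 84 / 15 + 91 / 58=4109 / 290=14.17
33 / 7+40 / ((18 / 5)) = 997 / 63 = 15.83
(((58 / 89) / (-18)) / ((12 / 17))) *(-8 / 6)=493 / 7209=0.07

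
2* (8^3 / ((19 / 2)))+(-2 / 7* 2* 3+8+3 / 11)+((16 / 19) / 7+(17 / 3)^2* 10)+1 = 436.58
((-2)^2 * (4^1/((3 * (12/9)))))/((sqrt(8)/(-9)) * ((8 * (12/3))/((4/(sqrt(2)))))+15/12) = -144/83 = -1.73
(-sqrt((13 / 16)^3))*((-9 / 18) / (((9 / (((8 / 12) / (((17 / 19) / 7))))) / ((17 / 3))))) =1729*sqrt(13) / 5184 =1.20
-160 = -160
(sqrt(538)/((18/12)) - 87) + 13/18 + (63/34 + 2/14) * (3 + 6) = -73166/1071 + 2 * sqrt(538)/3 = -52.85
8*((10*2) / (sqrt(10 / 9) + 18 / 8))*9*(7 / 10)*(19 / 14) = 443232 / 569 - 65664*sqrt(10) / 569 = 414.03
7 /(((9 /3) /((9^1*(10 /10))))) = 21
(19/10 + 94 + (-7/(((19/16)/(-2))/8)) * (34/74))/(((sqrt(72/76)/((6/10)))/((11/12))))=10766987 * sqrt(38)/843600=78.68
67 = 67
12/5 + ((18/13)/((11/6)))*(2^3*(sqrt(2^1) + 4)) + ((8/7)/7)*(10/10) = 864*sqrt(2)/143 + 936524/35035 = 35.28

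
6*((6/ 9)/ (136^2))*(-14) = -7/ 2312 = -0.00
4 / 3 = 1.33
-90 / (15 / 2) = -12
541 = 541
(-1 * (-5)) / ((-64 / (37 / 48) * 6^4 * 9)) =-185 / 35831808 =-0.00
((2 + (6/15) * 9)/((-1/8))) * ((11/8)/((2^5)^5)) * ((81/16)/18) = -693/1342177280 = -0.00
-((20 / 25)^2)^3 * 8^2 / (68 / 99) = -6488064 / 265625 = -24.43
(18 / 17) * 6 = 108 / 17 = 6.35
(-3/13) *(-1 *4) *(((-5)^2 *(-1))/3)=-7.69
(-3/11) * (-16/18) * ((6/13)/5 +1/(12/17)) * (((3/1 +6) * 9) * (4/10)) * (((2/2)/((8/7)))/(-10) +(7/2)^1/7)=31779/6500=4.89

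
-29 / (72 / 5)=-145 / 72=-2.01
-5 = -5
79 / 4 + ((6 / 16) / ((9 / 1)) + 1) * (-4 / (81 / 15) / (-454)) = 726349 / 36774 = 19.75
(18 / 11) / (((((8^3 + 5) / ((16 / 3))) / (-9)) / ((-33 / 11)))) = 2592 / 5687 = 0.46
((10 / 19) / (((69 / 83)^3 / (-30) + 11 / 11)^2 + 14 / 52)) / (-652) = -1062556213449250 / 1620747670667033379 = -0.00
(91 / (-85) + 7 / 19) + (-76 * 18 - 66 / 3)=-2245984 / 1615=-1390.70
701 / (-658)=-701 / 658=-1.07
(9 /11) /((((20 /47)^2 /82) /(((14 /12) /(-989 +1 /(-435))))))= -165469563 /378590080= -0.44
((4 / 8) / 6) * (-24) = -2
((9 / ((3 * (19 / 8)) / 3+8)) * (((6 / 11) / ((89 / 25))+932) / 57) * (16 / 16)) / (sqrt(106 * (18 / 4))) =7300624 * sqrt(53) / 81825799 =0.65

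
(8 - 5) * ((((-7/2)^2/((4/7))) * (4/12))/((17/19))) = 6517/272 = 23.96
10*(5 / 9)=5.56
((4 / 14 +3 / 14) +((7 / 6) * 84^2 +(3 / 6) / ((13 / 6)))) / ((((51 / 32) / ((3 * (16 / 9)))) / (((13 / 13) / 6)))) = 27398528 / 5967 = 4591.68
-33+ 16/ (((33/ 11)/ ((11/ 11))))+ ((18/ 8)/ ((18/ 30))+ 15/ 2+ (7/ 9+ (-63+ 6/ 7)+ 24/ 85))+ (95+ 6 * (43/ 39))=6715339/ 278460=24.12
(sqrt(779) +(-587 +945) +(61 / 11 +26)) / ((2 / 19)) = 3965.83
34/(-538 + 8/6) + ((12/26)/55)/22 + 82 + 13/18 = 376806653/4558554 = 82.66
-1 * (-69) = 69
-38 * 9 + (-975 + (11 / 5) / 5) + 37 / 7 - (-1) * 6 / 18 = -688244 / 525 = -1310.94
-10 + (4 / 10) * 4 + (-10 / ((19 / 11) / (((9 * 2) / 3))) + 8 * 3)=-1818 / 95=-19.14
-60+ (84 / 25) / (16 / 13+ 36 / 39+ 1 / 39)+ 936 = 1864776 / 2125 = 877.54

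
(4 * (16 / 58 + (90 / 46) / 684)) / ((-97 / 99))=-1398771 / 1229281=-1.14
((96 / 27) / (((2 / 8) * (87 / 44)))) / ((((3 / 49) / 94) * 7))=3705856 / 2349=1577.63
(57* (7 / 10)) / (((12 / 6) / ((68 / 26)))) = 6783 / 130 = 52.18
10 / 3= 3.33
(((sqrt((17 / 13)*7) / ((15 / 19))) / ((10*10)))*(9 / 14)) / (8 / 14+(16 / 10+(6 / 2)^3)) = 57*sqrt(1547) / 2654600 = 0.00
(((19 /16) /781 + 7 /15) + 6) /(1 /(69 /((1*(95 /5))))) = 27885131 /1187120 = 23.49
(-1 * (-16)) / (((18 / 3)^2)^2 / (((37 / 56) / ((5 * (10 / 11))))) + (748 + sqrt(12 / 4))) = 25613232832 / 15470344934749-2650384 * sqrt(3) / 15470344934749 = 0.00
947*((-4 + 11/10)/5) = -27463/50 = -549.26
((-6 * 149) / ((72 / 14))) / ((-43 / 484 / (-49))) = -12367894 / 129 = -95875.15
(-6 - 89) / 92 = -1.03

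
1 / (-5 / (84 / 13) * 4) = -21 / 65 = -0.32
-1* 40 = -40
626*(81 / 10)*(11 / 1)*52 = 14501916 / 5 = 2900383.20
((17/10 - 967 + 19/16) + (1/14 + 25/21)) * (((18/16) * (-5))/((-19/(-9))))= 43674903/17024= 2565.49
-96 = -96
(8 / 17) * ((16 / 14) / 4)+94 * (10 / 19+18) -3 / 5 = 19682097 / 11305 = 1741.01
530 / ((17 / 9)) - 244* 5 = -15970 / 17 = -939.41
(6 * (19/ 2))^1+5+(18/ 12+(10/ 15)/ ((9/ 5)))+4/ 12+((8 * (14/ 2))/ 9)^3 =444841/ 1458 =305.10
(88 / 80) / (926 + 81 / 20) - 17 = -28745 / 1691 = -17.00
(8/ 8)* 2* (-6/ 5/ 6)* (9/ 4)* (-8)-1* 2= 26/ 5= 5.20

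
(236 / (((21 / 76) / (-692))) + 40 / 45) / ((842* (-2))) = 9308770 / 26523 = 350.97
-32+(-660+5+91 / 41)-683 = -56079 / 41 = -1367.78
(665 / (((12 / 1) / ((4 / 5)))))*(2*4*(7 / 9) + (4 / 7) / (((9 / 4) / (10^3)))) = 103816 / 9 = 11535.11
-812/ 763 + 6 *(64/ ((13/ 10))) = 417052/ 1417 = 294.32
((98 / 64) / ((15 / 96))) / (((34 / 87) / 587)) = 2502381 / 170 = 14719.89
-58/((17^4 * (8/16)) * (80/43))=-0.00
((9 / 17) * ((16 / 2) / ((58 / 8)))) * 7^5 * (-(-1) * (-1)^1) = -4840416 / 493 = -9818.29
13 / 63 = 0.21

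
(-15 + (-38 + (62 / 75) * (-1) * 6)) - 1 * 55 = -2824 / 25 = -112.96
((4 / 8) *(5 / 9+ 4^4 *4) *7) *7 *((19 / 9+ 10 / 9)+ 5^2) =708423.25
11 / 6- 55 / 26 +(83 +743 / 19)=121.82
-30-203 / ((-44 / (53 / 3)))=6799 / 132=51.51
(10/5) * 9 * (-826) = -14868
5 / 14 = 0.36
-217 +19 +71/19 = -3691/19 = -194.26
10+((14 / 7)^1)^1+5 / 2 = 29 / 2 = 14.50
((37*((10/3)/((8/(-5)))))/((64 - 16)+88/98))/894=-45325/25704288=-0.00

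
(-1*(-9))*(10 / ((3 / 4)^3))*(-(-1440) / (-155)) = -61440 / 31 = -1981.94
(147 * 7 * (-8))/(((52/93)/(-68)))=13014792/13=1001137.85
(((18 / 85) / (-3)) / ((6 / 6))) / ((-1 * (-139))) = -0.00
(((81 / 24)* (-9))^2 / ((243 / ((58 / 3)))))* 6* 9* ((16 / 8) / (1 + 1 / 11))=232551 / 32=7267.22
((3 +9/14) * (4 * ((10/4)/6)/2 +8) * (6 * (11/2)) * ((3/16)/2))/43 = 2.32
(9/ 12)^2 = 9/ 16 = 0.56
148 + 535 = 683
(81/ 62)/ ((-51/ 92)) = -1242/ 527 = -2.36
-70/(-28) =5/2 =2.50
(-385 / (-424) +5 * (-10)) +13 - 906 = -399447 / 424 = -942.09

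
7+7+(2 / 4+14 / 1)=57 / 2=28.50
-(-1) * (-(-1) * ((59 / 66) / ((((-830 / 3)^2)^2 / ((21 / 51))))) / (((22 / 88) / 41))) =457191 / 44373530135000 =0.00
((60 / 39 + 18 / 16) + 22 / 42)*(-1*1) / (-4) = 6961 / 8736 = 0.80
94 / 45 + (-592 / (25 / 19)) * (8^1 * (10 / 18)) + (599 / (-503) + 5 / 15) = -9046816 / 4527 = -1998.41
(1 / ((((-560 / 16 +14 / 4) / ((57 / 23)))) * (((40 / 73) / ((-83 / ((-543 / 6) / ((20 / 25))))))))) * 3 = -230242 / 728525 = -0.32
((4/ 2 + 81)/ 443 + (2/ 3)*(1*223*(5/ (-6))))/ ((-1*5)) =493198/ 19935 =24.74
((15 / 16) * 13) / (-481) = -0.03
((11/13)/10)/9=11/1170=0.01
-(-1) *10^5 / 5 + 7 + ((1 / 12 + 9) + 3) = 20019.08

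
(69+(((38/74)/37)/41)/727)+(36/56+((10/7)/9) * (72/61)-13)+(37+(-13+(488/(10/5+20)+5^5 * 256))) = 306703107953958671/383329525502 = 800103.01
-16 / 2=-8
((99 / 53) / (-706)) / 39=-33 / 486434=-0.00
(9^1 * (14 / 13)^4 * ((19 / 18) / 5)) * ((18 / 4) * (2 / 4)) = 821142 / 142805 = 5.75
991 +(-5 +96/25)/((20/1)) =495471/500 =990.94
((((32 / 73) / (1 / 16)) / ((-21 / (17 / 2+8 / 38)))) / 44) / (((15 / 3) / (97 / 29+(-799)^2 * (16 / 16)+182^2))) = -58934862464 / 6636795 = -8880.02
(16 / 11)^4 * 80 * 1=5242880 / 14641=358.10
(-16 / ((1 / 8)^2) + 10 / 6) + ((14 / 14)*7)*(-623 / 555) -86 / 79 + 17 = -44471089 / 43845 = -1014.28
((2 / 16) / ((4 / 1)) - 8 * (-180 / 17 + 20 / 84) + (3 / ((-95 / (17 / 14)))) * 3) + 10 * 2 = 111477067 / 1085280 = 102.72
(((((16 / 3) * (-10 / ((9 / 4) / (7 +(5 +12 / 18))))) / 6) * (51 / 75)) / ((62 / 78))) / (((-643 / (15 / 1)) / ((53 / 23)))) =28486016 / 12378393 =2.30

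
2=2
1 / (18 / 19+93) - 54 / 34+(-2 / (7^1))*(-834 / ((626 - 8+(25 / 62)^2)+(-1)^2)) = -5067244816 / 4248408885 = -1.19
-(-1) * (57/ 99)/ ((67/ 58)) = 1102/ 2211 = 0.50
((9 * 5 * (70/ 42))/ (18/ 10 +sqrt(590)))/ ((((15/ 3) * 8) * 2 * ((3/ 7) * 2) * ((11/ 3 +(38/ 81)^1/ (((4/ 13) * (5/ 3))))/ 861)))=-183070125/ 290328848 +101705625 * sqrt(590)/ 290328848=7.88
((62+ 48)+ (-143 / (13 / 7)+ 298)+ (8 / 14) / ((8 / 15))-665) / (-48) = 4661 / 672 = 6.94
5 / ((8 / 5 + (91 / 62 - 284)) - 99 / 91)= -141050 / 7955789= -0.02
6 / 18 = 1 / 3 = 0.33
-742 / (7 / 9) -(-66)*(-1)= -1020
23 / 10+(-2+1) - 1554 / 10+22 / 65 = -19989 / 130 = -153.76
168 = 168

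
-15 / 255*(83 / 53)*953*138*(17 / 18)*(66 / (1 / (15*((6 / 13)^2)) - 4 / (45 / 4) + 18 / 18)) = -788767.23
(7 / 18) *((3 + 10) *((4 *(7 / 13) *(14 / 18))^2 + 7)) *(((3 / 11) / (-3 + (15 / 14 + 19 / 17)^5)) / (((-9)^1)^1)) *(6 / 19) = -717565472850948064 / 71496071550570316221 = -0.01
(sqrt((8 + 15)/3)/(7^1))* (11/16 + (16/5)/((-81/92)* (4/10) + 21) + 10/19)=0.54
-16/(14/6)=-48/7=-6.86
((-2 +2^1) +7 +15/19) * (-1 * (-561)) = 83028/19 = 4369.89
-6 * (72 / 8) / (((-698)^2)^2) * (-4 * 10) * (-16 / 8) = -270 / 14835483601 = -0.00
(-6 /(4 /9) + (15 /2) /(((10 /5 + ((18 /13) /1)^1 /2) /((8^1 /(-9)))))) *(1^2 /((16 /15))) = -3355 /224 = -14.98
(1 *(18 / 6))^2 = 9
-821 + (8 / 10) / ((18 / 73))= -36799 / 45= -817.76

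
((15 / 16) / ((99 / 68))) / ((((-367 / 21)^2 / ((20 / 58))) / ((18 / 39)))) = 187425 / 558555283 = 0.00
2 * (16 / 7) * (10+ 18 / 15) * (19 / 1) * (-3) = -14592 / 5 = -2918.40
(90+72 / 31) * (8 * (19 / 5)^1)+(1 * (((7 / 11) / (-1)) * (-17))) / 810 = 775216457 / 276210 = 2806.62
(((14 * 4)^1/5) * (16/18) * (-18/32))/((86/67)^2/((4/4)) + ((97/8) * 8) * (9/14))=-1759688/20112205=-0.09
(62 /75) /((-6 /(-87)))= 899 /75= 11.99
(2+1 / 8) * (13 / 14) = 221 / 112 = 1.97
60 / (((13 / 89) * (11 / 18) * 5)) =19224 / 143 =134.43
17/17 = 1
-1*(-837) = 837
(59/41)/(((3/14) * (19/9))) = 2478/779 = 3.18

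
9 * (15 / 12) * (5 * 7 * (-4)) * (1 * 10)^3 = -1575000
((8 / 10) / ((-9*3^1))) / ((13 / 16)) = -64 / 1755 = -0.04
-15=-15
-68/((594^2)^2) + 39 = 1213809118219/31123310724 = 39.00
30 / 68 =15 / 34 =0.44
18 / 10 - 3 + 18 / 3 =24 / 5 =4.80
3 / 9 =1 / 3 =0.33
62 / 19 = 3.26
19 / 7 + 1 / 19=368 / 133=2.77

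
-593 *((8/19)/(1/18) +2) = -107926/19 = -5680.32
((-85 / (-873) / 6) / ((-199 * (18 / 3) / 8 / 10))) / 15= -340 / 4690629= -0.00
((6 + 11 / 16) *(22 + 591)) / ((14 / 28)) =65591 / 8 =8198.88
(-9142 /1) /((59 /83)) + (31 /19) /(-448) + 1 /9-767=-61595333965 /4519872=-13627.67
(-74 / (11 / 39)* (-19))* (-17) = -932178 / 11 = -84743.45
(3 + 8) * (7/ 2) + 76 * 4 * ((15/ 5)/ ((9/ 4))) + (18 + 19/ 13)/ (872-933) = 443.51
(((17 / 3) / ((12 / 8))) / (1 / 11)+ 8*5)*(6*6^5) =3805056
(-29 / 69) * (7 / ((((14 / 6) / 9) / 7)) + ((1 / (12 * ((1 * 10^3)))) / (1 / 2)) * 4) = -79.44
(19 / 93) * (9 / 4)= 57 / 124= 0.46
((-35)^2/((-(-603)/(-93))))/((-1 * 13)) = 37975/2613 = 14.53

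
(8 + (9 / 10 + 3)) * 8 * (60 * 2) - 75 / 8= 91317 / 8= 11414.62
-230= -230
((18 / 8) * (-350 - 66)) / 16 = -117 / 2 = -58.50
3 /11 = 0.27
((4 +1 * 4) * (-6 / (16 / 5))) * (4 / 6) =-10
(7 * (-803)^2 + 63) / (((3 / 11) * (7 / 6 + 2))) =99301972 / 19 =5226419.58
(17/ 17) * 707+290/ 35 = 5007/ 7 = 715.29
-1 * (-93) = 93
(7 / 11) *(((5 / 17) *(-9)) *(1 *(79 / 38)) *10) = -124425 / 3553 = -35.02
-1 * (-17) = 17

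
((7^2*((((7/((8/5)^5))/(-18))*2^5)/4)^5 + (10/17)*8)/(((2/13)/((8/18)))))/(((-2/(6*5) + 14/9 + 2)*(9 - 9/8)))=11057117015861409402879941725/22894512792384087314720096256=0.48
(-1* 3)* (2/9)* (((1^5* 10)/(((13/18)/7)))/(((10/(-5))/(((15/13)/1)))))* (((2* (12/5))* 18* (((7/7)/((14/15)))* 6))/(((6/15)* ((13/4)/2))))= 31854.35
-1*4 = -4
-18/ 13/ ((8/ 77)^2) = -53361/ 416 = -128.27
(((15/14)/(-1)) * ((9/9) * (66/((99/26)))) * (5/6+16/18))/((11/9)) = -2015/77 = -26.17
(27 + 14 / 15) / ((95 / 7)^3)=143717 / 12860625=0.01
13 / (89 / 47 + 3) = 611 / 230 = 2.66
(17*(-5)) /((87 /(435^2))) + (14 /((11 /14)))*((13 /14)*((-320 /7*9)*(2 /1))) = -2183385 /11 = -198489.55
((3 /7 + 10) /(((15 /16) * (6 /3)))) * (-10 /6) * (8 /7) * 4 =-18688 /441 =-42.38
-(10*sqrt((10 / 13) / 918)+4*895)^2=-76475459300 / 5967 - 71600*sqrt(3315) / 1989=-12818472.71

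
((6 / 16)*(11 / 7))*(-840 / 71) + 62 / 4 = 1211 / 142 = 8.53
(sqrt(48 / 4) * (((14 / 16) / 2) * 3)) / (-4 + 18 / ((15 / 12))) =105 * sqrt(3) / 416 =0.44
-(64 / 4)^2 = -256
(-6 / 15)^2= 4 / 25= 0.16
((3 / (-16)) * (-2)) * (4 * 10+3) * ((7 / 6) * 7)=2107 / 16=131.69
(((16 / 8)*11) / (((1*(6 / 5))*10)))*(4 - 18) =-25.67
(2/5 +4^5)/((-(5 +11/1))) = -64.02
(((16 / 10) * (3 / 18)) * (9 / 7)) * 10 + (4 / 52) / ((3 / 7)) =985 / 273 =3.61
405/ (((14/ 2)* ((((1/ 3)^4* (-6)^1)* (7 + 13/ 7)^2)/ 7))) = -535815/ 7688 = -69.69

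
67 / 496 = 0.14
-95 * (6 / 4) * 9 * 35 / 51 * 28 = -418950 / 17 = -24644.12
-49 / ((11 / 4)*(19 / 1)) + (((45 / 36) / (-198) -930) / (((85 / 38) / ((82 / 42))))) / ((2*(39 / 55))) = -120117365591 / 209513304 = -573.32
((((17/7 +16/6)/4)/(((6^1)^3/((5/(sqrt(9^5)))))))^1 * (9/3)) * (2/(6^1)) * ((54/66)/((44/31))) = 16585/237105792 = 0.00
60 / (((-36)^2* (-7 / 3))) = -5 / 252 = -0.02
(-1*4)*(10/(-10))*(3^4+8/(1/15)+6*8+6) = 1020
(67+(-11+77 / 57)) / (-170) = -3269 / 9690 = -0.34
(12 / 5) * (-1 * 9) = -108 / 5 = -21.60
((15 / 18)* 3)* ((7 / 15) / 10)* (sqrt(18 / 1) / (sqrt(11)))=7* sqrt(22) / 220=0.15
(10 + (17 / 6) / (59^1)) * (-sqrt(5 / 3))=-3557 * sqrt(15) / 1062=-12.97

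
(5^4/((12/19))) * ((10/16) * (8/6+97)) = 17515625/288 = 60818.14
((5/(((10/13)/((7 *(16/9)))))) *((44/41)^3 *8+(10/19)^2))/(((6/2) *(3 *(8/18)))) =205.55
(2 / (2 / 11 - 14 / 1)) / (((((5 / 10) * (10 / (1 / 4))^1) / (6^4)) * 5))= -891 / 475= -1.88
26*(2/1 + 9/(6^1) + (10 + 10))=611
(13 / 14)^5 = 371293 / 537824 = 0.69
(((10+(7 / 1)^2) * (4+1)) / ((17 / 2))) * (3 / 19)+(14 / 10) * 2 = 13372 / 1615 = 8.28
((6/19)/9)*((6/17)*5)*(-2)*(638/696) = -110/969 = -0.11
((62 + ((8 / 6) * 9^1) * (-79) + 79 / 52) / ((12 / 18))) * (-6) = 413937 / 52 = 7960.33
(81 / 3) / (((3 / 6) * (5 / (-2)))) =-108 / 5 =-21.60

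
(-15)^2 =225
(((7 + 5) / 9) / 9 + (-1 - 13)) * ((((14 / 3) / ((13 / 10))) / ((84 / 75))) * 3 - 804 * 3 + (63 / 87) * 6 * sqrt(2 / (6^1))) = 11680394 / 351 - 5236 * sqrt(3) / 261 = 33242.73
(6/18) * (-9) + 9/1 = 6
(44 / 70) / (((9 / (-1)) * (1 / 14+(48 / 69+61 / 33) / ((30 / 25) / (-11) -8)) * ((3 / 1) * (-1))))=-112838 / 1174455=-0.10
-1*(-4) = 4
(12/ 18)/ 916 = 1/ 1374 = 0.00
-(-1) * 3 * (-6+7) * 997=2991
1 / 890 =0.00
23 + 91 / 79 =1908 / 79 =24.15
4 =4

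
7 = 7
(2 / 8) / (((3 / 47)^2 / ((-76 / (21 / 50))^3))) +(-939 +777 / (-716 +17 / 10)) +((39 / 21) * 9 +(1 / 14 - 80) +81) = -144303547313010419 / 396907938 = -363569315.44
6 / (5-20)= -2 / 5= -0.40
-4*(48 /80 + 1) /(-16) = 2 /5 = 0.40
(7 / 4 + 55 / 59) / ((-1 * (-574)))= 633 / 135464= 0.00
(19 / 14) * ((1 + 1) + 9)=209 / 14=14.93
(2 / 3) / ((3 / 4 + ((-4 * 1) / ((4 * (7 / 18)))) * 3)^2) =1568 / 114075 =0.01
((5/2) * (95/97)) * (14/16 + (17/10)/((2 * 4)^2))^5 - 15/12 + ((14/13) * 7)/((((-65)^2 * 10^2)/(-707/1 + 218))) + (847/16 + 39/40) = 495286502249917061899/9152961854832640000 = 54.11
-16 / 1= -16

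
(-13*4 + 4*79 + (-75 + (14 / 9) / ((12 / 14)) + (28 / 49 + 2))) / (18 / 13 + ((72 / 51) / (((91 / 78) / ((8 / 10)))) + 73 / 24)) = 323102000 / 9012663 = 35.85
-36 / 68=-0.53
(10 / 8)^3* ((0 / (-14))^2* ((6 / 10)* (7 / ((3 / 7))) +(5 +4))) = 0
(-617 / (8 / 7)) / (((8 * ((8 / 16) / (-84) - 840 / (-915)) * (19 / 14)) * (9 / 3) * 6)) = -3.03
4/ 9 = 0.44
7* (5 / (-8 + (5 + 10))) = 5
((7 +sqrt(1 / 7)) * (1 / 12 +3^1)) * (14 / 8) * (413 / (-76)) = -748769 / 3648 - 15281 * sqrt(7) / 3648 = -216.34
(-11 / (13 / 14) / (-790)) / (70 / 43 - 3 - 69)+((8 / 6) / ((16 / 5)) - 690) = -64290604991 / 93231060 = -689.58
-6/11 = -0.55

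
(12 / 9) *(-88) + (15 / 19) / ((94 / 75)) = -625297 / 5358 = -116.70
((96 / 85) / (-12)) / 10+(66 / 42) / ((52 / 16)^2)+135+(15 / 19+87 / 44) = 57964681923 / 420319900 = 137.91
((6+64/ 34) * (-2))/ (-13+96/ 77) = 20636/ 15385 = 1.34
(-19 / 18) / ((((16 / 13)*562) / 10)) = -1235 / 80928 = -0.02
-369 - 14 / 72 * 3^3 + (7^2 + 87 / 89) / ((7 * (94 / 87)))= -43059705 / 117124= -367.64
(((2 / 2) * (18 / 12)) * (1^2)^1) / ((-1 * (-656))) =3 / 1312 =0.00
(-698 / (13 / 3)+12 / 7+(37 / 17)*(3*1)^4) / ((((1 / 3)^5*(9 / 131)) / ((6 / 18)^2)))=10293849 / 1547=6654.07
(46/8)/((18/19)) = 437/72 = 6.07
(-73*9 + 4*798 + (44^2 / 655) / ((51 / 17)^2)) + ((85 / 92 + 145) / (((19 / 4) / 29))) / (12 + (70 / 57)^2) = 15479066971289 / 5950554480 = 2601.28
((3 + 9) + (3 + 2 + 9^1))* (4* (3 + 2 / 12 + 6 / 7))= 8788 / 21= 418.48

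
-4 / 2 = -2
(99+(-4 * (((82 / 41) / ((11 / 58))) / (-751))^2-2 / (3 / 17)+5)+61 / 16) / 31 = 316035940799 / 101547252048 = 3.11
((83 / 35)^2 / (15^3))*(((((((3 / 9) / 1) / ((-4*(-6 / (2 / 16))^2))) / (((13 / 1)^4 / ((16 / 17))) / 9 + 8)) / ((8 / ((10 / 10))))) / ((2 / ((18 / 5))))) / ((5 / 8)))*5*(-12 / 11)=6889 / 196744028250000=0.00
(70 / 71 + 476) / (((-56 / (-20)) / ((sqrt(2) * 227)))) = 2745565 * sqrt(2) / 71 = 54687.54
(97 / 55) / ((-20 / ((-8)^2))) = -1552 / 275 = -5.64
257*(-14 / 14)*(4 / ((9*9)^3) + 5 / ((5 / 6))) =-819483050 / 531441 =-1542.00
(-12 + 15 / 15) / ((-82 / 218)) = 1199 / 41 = 29.24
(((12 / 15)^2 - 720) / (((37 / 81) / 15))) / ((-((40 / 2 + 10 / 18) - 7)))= 19665504 / 11285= 1742.62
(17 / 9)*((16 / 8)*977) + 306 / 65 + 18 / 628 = 678849401 / 183690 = 3695.63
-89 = -89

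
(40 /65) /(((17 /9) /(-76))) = -5472 /221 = -24.76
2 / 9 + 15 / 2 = 139 / 18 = 7.72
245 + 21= 266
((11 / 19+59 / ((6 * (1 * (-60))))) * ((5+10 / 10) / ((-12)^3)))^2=8059921 / 3880584806400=0.00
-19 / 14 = -1.36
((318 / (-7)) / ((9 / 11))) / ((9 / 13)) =-15158 / 189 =-80.20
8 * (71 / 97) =568 / 97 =5.86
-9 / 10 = -0.90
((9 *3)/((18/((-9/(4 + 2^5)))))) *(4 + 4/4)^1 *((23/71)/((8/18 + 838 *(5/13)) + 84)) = -8073/5406224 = -0.00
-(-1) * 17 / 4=17 / 4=4.25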